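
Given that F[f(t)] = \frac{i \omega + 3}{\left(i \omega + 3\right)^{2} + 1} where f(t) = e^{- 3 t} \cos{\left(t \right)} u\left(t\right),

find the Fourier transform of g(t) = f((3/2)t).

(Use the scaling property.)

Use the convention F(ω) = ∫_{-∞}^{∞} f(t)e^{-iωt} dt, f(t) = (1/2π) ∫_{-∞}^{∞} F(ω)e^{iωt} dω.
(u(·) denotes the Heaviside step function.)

F[g](ω) = \frac{2 \left(2 i \omega + 9\right)}{\left(2 i \omega + 9\right)^{2} + 9}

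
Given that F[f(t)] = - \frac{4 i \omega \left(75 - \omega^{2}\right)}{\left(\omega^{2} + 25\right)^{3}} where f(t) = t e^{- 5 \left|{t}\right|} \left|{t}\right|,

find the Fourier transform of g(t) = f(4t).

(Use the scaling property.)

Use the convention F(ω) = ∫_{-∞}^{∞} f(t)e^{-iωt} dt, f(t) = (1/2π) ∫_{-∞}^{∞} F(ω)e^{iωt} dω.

F[g](ω) = \frac{64 i \omega \left(\omega^{2} - 1200\right)}{\left(\omega^{2} + 400\right)^{3}}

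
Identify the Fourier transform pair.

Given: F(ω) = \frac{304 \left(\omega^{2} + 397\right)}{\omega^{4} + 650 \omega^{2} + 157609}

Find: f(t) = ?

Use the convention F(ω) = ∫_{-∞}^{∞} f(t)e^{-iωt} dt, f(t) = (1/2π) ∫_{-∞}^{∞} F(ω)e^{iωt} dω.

f(t) = 8 e^{- 19 \left|{t}\right|} \cos{\left(6 \left|{t}\right| \right)}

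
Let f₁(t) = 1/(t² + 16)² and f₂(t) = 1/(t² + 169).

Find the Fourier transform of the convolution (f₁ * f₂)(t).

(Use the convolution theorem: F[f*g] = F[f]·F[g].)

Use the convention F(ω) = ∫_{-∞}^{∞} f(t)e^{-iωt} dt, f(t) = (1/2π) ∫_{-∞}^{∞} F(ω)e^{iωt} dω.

F[f₁*f₂](ω) = \frac{\pi^{2} \left(4 \left|{\omega}\right| + 1\right) e^{- 17 \left|{\omega}\right|}}{1664}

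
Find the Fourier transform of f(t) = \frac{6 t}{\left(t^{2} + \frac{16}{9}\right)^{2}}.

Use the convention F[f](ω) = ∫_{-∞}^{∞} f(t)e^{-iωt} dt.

F(ω) = - \frac{9 i \pi \omega e^{- \frac{4 \left|{\omega}\right|}{3}}}{4}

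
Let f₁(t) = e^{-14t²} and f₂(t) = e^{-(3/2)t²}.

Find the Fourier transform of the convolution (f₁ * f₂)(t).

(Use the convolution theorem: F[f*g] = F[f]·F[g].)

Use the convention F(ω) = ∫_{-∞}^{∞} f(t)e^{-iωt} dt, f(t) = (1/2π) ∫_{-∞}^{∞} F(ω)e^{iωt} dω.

F[f₁*f₂](ω) = \frac{\sqrt{21} \pi e^{- \frac{31 \omega^{2}}{168}}}{21}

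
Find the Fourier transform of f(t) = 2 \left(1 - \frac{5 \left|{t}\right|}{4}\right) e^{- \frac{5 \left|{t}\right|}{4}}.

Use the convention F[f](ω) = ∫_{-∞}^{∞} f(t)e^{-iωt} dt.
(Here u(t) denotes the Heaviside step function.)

F(ω) = \frac{2560 \omega^{2}}{\left(16 \omega^{2} + 25\right)^{2}}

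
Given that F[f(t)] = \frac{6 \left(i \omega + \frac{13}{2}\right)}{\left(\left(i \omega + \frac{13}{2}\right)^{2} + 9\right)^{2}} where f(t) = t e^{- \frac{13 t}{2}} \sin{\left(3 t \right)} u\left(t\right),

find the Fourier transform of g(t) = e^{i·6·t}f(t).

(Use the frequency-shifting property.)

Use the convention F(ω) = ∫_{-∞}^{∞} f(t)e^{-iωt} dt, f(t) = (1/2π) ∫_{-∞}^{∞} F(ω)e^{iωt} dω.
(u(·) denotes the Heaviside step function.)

F[g](ω) = \frac{48 \left(2 i \left(\omega - 6\right) + 13\right)}{\left(\left(2 i \left(\omega - 6\right) + 13\right)^{2} + 36\right)^{2}}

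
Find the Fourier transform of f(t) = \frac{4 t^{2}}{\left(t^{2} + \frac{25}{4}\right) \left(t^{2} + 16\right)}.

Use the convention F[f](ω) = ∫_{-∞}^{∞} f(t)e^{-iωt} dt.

F(ω) = \frac{64 \pi e^{- 4 \left|{\omega}\right|}}{39} - \frac{40 \pi e^{- \frac{5 \left|{\omega}\right|}{2}}}{39}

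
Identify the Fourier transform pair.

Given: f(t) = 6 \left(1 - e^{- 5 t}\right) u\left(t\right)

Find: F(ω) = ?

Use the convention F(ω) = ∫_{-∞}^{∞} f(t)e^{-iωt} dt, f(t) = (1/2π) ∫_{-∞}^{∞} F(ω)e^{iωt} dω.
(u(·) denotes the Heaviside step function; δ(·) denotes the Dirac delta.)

F(ω) = 6 \pi \delta\left(\omega\right) - \frac{30 i}{\omega \left(i \omega + 5\right)}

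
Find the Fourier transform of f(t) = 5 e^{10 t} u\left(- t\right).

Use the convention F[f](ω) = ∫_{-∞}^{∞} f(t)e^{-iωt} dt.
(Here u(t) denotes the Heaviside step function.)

F(ω) = - \frac{5}{i \omega - 10}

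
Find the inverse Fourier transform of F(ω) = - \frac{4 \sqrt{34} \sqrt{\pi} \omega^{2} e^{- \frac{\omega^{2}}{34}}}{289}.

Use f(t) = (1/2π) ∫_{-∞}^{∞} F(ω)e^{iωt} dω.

f(t) = 2 \left(34 t^{2} - 2\right) e^{- \frac{17 t^{2}}{2}}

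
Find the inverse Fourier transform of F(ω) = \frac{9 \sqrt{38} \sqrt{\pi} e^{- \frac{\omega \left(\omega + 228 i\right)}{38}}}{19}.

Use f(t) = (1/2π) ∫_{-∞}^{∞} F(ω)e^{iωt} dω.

f(t) = 9 e^{- \frac{19 \left(t - 6\right)^{2}}{2}}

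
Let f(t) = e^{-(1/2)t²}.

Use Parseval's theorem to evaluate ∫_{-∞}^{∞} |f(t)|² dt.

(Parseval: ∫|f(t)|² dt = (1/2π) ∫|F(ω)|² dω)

∫|f(t)|² dt = \sqrt{\pi}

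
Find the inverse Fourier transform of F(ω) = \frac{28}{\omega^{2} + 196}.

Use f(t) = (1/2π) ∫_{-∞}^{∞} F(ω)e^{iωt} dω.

f(t) = e^{- 14 \left|{t}\right|}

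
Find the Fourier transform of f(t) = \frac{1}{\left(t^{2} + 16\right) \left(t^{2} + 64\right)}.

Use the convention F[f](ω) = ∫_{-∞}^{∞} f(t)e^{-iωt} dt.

F(ω) = \frac{\pi \left(2 e^{4 \left|{\omega}\right|} - 1\right) e^{- 8 \left|{\omega}\right|}}{384}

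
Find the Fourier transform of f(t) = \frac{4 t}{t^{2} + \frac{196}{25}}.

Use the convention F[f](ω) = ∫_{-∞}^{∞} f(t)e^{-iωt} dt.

F(ω) = - 4 i \pi e^{- \frac{14 \left|{\omega}\right|}{5}} \operatorname{sign}{\left(\omega \right)}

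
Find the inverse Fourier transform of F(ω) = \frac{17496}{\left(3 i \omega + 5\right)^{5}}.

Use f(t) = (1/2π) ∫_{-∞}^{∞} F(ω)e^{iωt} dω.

f(t) = 3 t^{4} e^{- \frac{5 t}{3}} u\left(t\right)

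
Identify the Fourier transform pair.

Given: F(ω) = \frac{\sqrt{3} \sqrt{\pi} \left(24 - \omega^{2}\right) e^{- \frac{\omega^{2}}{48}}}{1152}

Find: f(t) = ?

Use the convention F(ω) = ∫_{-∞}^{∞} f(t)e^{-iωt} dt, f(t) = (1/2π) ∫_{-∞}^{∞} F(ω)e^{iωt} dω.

f(t) = 3 t^{2} e^{- 12 t^{2}}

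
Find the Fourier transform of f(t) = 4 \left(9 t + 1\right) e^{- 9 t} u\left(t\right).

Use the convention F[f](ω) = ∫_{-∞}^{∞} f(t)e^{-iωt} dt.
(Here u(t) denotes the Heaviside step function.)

F(ω) = \frac{4 \left(- i \omega - 18\right)}{\omega^{2} - 18 i \omega - 81}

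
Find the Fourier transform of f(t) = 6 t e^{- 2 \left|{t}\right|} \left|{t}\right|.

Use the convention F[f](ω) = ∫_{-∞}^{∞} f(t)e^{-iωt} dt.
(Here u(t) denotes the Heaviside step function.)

F(ω) = \frac{24 i \omega \left(\omega^{2} - 12\right)}{\left(\omega^{2} + 4\right)^{3}}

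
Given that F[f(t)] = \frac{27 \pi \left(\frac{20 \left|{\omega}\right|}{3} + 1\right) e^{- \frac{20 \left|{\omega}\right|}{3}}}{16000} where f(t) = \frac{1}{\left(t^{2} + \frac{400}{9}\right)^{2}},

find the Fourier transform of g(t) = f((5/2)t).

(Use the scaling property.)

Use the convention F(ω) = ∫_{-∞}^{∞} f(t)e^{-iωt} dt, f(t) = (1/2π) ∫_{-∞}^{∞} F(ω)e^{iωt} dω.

F[g](ω) = \frac{9 \pi \left(8 \left|{\omega}\right| + 3\right) e^{- \frac{8 \left|{\omega}\right|}{3}}}{40000}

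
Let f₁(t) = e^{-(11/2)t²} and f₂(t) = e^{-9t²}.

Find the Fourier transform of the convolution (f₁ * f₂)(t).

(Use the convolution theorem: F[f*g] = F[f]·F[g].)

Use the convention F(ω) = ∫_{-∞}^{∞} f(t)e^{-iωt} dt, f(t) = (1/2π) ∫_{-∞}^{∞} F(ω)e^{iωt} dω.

F[f₁*f₂](ω) = \frac{\sqrt{22} \pi e^{- \frac{29 \omega^{2}}{396}}}{33}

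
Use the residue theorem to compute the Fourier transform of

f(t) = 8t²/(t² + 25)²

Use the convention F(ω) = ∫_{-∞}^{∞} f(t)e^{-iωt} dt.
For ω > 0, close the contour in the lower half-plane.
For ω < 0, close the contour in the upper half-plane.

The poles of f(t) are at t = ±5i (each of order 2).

Let g(z) = f(z)e^{-iωz}; for large |z| the factor e^{-iωz} decays in the lower half-plane when ω > 0 and in the upper half-plane when ω < 0.

Case ω > 0 (lower half-plane, clockwise contour ⇒ F(ω) = -2πi·ΣRes):
  Res_{z = - 5 i} g(z) = i \left(\frac{2}{5} - 2 \omega\right) e^{- 5 \omega} (pole of order 2)
  F(ω) = -2πi·ΣRes = \frac{4 \pi \left(1 - 5 \omega\right) e^{- 5 \omega}}{5}

Case ω < 0 (upper half-plane, counterclockwise contour ⇒ F(ω) = +2πi·ΣRes):
  Res_{z = 5 i} g(z) = i \left(- 2 \omega - \frac{2}{5}\right) e^{5 \omega} (pole of order 2)
  F(ω) = 2πi·ΣRes = \frac{4 \pi \left(5 \omega + 1\right) e^{5 \omega}}{5}

Both cases combine into a single formula in |ω|:

F(ω) = \frac{4 \pi \left(1 - 5 \left|{\omega}\right|\right) e^{- 5 \left|{\omega}\right|}}{5}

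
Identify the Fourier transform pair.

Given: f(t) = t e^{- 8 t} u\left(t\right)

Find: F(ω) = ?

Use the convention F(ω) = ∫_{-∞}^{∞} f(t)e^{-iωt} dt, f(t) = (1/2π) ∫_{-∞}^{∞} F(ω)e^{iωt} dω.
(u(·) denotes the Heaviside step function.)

F(ω) = \frac{1}{\left(i \omega + 8\right)^{2}}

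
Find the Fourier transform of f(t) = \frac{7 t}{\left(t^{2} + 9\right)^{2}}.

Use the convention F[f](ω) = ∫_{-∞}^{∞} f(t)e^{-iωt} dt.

F(ω) = - \frac{7 i \pi \omega e^{- 3 \left|{\omega}\right|}}{6}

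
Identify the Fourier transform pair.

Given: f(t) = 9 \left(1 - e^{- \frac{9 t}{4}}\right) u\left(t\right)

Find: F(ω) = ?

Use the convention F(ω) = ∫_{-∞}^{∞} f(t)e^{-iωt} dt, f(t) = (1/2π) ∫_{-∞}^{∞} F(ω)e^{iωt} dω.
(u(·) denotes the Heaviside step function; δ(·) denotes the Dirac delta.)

F(ω) = 9 \pi \delta\left(\omega\right) - \frac{81 i}{4 \omega \left(i \omega + \frac{9}{4}\right)}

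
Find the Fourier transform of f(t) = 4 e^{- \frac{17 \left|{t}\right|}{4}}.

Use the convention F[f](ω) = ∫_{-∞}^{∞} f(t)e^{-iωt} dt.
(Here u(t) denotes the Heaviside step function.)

F(ω) = \frac{544}{16 \omega^{2} + 289}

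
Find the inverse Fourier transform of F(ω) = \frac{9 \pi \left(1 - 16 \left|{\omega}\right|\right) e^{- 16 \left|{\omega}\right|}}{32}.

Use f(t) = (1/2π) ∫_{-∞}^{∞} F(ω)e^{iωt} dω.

f(t) = \frac{9 t^{2}}{\left(t^{2} + 256\right)^{2}}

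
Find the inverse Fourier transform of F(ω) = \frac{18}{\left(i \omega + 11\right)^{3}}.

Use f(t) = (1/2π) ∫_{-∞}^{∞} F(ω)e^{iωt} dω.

f(t) = 9 t^{2} e^{- 11 t} u\left(t\right)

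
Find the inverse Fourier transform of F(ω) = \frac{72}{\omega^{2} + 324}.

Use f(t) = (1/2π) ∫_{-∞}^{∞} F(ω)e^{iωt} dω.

f(t) = 2 e^{- 18 \left|{t}\right|}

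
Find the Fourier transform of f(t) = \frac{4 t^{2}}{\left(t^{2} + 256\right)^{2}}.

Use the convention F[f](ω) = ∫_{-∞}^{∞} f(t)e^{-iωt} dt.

F(ω) = \frac{\pi \left(1 - 16 \left|{\omega}\right|\right) e^{- 16 \left|{\omega}\right|}}{8}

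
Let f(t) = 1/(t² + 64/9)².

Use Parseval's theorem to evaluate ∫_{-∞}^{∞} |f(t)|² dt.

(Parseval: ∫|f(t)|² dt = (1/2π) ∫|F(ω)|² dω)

∫|f(t)|² dt = \frac{10935 \pi}{33554432}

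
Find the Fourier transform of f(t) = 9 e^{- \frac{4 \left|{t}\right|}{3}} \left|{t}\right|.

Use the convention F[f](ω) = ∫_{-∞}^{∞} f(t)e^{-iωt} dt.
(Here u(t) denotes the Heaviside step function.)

F(ω) = \frac{162 \left(16 - 9 \omega^{2}\right)}{\left(9 \omega^{2} + 16\right)^{2}}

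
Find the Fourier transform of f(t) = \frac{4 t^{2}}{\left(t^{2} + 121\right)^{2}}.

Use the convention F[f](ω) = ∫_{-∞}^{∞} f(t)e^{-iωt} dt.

F(ω) = \frac{2 \pi \left(1 - 11 \left|{\omega}\right|\right) e^{- 11 \left|{\omega}\right|}}{11}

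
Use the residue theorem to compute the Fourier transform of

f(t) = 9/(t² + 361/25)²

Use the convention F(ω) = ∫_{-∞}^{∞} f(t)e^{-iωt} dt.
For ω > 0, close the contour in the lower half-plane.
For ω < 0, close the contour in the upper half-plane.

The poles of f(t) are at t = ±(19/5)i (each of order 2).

Let g(z) = f(z)e^{-iωz}; for large |z| the factor e^{-iωz} decays in the lower half-plane when ω > 0 and in the upper half-plane when ω < 0.

Case ω > 0 (lower half-plane, clockwise contour ⇒ F(ω) = -2πi·ΣRes):
  Res_{z = - \frac{19 i}{5}} g(z) = \frac{225 i \left(19 \omega + 5\right) e^{- \frac{19 \omega}{5}}}{27436} (pole of order 2)
  F(ω) = -2πi·ΣRes = \frac{225 \pi \left(19 \omega + 5\right) e^{- \frac{19 \omega}{5}}}{13718}

Case ω < 0 (upper half-plane, counterclockwise contour ⇒ F(ω) = +2πi·ΣRes):
  Res_{z = \frac{19 i}{5}} g(z) = \frac{225 i \left(19 \omega - 5\right) e^{\frac{19 \omega}{5}}}{27436} (pole of order 2)
  F(ω) = 2πi·ΣRes = \frac{225 \pi \left(5 - 19 \omega\right) e^{\frac{19 \omega}{5}}}{13718}

Both cases combine into a single formula in |ω|:

F(ω) = \frac{225 \pi \left(19 \left|{\omega}\right| + 5\right) e^{- \frac{19 \left|{\omega}\right|}{5}}}{13718}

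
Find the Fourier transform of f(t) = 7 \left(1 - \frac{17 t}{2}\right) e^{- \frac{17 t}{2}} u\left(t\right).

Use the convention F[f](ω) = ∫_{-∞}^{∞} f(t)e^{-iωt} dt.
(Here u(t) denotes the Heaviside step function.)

F(ω) = \frac{28 i \omega}{- 4 \omega^{2} + 68 i \omega + 289}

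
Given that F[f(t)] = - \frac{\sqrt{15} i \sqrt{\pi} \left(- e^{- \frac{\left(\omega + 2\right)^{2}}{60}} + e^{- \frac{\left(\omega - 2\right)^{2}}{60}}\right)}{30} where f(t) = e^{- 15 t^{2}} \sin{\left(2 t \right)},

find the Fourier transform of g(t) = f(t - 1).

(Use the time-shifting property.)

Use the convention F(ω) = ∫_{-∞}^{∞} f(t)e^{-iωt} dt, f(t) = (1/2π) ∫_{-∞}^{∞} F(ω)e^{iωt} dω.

F[g](ω) = \frac{\sqrt{15} i \sqrt{\pi} \left(1 - e^{\frac{2 \omega}{15}}\right) e^{- \frac{\omega^{2}}{60} - \frac{\omega}{15} - i \omega - \frac{1}{15}}}{30}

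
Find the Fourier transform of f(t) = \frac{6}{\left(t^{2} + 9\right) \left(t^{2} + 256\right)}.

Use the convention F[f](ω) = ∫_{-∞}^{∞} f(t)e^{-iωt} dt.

F(ω) = \frac{\pi \left(16 e^{13 \left|{\omega}\right|} - 3\right) e^{- 16 \left|{\omega}\right|}}{1976}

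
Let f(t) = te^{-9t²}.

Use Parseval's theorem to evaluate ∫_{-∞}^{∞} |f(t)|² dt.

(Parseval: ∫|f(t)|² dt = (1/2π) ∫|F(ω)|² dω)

∫|f(t)|² dt = \frac{\sqrt{2} \sqrt{\pi}}{216}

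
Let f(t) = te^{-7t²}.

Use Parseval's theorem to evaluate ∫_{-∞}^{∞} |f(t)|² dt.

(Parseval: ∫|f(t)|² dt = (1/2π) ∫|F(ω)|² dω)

∫|f(t)|² dt = \frac{\sqrt{14} \sqrt{\pi}}{392}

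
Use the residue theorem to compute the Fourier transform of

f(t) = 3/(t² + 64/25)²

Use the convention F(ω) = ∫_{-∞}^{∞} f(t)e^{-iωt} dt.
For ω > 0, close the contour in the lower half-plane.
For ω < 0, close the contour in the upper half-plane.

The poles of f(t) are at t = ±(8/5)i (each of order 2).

Let g(z) = f(z)e^{-iωz}; for large |z| the factor e^{-iωz} decays in the lower half-plane when ω > 0 and in the upper half-plane when ω < 0.

Case ω > 0 (lower half-plane, clockwise contour ⇒ F(ω) = -2πi·ΣRes):
  Res_{z = - \frac{8 i}{5}} g(z) = \frac{75 i \left(8 \omega + 5\right) e^{- \frac{8 \omega}{5}}}{2048} (pole of order 2)
  F(ω) = -2πi·ΣRes = \frac{75 \pi \left(8 \omega + 5\right) e^{- \frac{8 \omega}{5}}}{1024}

Case ω < 0 (upper half-plane, counterclockwise contour ⇒ F(ω) = +2πi·ΣRes):
  Res_{z = \frac{8 i}{5}} g(z) = \frac{75 i \left(8 \omega - 5\right) e^{\frac{8 \omega}{5}}}{2048} (pole of order 2)
  F(ω) = 2πi·ΣRes = \frac{75 \pi \left(5 - 8 \omega\right) e^{\frac{8 \omega}{5}}}{1024}

Both cases combine into a single formula in |ω|:

F(ω) = \frac{75 \pi \left(8 \left|{\omega}\right| + 5\right) e^{- \frac{8 \left|{\omega}\right|}{5}}}{1024}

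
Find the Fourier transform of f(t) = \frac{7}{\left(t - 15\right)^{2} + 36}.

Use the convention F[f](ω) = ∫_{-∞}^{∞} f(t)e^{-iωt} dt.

F(ω) = \frac{7 \pi e^{- 15 i \omega - 6 \left|{\omega}\right|}}{6}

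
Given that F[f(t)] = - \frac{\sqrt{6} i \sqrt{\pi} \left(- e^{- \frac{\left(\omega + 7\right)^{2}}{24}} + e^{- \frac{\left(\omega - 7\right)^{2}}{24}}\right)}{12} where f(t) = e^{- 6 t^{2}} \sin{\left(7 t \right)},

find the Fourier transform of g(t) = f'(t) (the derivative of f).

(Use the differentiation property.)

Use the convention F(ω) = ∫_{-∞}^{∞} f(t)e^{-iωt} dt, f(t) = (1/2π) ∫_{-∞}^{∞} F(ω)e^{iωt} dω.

F[g](ω) = \frac{\sqrt{6} \sqrt{\pi} \omega \left(e^{\frac{7 \omega}{6}} - 1\right) e^{- \frac{\omega^{2}}{24} - \frac{7 \omega}{12} - \frac{49}{24}}}{12}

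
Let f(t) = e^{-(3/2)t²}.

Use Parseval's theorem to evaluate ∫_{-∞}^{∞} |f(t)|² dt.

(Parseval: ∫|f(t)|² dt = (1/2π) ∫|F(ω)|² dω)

∫|f(t)|² dt = \frac{\sqrt{3} \sqrt{\pi}}{3}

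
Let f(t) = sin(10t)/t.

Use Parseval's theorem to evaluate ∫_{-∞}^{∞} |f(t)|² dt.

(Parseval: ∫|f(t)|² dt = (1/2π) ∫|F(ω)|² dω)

∫|f(t)|² dt = 10 \pi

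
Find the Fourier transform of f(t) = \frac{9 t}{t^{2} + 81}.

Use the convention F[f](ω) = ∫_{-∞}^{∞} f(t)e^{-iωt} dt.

F(ω) = - 9 i \pi e^{- 9 \left|{\omega}\right|} \operatorname{sign}{\left(\omega \right)}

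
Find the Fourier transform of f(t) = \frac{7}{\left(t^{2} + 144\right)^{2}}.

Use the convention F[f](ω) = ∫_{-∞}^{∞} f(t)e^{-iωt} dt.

F(ω) = \frac{7 \pi \left(12 \left|{\omega}\right| + 1\right) e^{- 12 \left|{\omega}\right|}}{3456}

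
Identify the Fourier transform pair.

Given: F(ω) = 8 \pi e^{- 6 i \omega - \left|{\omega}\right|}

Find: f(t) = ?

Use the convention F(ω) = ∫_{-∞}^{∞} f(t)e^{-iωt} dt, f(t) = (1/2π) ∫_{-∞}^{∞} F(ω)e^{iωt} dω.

f(t) = \frac{8}{\left(t - 6\right)^{2} + 1}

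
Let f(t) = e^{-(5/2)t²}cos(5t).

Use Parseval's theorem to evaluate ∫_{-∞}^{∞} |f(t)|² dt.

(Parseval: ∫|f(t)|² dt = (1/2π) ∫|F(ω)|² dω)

∫|f(t)|² dt = \frac{\sqrt{5} \sqrt{\pi} \left(1 + e^{5}\right)}{10 e^{5}}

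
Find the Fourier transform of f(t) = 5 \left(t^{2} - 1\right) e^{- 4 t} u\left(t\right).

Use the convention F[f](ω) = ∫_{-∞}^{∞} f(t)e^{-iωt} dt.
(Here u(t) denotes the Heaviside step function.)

F(ω) = \frac{5 \left(2 i \omega - \left(i \omega + 4\right)^{3} + 8\right)}{\left(i \omega + 4\right)^{4}}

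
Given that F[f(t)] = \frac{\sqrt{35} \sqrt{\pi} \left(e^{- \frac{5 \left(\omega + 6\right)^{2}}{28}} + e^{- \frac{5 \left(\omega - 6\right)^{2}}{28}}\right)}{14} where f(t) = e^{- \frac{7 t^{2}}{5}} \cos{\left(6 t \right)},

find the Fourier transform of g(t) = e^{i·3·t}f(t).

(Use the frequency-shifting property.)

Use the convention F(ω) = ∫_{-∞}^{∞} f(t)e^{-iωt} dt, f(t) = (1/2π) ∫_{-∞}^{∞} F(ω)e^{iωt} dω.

F[g](ω) = \frac{\sqrt{35} \sqrt{\pi} \left(e^{\frac{30 \omega}{7}} + e^{\frac{90}{7}}\right) e^{- \frac{5 \omega^{2}}{28} - \frac{15 \omega}{14} - \frac{405}{28}}}{14}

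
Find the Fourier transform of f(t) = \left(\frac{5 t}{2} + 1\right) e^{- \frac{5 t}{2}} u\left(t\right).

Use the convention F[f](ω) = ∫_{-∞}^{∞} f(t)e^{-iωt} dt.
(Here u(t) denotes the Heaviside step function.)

F(ω) = \frac{4 \left(- i \omega - 5\right)}{4 \omega^{2} - 20 i \omega - 25}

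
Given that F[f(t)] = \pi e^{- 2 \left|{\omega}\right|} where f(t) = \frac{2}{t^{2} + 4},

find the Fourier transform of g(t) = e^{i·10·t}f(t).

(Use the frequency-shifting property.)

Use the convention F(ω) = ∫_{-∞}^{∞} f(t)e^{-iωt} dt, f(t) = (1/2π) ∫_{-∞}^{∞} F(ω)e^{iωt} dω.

F[g](ω) = \pi e^{- 2 \left|{\omega - 10}\right|}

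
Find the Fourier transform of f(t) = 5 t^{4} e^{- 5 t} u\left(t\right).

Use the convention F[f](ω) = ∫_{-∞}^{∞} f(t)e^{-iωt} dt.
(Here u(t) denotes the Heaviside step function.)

F(ω) = \frac{120}{\left(i \omega + 5\right)^{5}}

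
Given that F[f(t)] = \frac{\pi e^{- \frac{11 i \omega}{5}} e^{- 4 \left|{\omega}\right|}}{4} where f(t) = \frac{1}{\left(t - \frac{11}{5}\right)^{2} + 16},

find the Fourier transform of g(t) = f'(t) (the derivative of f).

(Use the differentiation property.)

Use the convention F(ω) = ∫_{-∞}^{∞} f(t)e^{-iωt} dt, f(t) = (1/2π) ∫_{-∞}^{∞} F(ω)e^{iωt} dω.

F[g](ω) = \frac{i \pi \omega e^{- \frac{11 i \omega}{5} - 4 \left|{\omega}\right|}}{4}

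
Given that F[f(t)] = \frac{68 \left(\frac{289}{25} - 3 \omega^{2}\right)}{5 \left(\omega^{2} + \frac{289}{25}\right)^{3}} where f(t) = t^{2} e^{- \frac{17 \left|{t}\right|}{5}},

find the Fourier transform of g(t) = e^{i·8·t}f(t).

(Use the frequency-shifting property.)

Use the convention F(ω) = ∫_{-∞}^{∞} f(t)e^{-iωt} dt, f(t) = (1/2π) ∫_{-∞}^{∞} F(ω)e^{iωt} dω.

F[g](ω) = \frac{8500 \left(289 - 75 \left(\omega - 8\right)^{2}\right)}{\left(25 \left(\omega - 8\right)^{2} + 289\right)^{3}}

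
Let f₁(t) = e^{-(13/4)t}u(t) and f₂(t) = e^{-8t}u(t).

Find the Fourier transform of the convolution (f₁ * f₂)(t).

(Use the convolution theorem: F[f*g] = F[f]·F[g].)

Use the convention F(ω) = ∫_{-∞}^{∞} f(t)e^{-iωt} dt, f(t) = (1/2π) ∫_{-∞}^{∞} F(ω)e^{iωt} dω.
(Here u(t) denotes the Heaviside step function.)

F[f₁*f₂](ω) = \frac{4}{\left(i \omega + 8\right) \left(4 i \omega + 13\right)}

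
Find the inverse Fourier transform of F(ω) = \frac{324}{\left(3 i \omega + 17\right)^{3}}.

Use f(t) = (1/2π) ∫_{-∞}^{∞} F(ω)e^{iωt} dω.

f(t) = 6 t^{2} e^{- \frac{17 t}{3}} u\left(t\right)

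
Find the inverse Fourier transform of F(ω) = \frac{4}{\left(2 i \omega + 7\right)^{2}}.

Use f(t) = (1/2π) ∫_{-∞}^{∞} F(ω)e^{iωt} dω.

f(t) = t e^{- \frac{7 t}{2}} u\left(t\right)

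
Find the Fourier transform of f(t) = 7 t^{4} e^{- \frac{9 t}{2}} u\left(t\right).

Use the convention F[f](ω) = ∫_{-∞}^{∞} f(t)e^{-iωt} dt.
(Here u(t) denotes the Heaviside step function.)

F(ω) = \frac{5376}{\left(2 i \omega + 9\right)^{5}}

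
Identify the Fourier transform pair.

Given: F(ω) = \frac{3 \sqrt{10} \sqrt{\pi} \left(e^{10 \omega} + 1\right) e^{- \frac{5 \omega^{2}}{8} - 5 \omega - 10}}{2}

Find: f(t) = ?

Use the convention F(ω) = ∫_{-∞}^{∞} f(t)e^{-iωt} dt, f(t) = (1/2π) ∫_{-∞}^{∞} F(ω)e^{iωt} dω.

f(t) = 6 e^{- \frac{2 t^{2}}{5}} \cos{\left(4 t \right)}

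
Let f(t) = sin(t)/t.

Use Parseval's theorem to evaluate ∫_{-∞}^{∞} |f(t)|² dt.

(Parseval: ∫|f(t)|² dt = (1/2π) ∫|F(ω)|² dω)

∫|f(t)|² dt = \pi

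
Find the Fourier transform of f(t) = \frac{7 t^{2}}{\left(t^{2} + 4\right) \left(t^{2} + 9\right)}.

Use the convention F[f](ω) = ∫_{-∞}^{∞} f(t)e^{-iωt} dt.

F(ω) = \frac{7 \pi \left(3 - 2 e^{\left|{\omega}\right|}\right) e^{- 3 \left|{\omega}\right|}}{5}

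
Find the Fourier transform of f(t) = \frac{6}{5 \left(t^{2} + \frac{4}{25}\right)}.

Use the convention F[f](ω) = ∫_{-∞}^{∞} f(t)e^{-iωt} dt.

F(ω) = 3 \pi e^{- \frac{2 \left|{\omega}\right|}{5}}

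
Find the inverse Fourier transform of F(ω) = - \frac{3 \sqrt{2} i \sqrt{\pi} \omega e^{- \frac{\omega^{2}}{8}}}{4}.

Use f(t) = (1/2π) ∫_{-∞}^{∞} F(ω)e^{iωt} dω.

f(t) = 6 t e^{- 2 t^{2}}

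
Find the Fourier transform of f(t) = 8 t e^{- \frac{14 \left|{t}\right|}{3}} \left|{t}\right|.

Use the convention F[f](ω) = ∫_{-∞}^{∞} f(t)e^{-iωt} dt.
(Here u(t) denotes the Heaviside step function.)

F(ω) = \frac{7776 i \omega \left(3 \omega^{2} - 196\right)}{\left(9 \omega^{2} + 196\right)^{3}}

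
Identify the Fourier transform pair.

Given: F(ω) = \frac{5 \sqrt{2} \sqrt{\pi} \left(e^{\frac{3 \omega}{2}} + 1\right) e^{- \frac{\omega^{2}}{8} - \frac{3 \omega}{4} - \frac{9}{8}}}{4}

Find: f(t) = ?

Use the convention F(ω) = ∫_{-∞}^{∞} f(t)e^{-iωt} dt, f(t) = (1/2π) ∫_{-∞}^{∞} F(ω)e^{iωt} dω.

f(t) = 5 e^{- 2 t^{2}} \cos{\left(3 t \right)}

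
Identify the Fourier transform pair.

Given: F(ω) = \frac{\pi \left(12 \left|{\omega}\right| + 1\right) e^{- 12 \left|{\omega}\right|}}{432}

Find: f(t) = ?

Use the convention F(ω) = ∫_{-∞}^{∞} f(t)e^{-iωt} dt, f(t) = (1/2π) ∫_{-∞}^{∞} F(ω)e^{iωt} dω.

f(t) = \frac{8}{\left(t^{2} + 144\right)^{2}}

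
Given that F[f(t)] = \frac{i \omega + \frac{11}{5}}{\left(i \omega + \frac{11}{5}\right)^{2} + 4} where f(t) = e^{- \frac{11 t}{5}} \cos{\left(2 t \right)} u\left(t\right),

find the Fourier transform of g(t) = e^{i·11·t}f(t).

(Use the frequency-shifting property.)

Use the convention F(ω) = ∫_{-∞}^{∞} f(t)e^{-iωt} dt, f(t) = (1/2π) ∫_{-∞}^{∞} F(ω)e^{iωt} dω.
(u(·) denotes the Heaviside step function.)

F[g](ω) = \frac{5 \left(5 i \left(\omega - 11\right) + 11\right)}{\left(5 i \left(\omega - 11\right) + 11\right)^{2} + 100}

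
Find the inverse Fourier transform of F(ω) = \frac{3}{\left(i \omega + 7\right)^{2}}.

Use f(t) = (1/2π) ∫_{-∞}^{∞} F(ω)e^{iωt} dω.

f(t) = 3 t e^{- 7 t} u\left(t\right)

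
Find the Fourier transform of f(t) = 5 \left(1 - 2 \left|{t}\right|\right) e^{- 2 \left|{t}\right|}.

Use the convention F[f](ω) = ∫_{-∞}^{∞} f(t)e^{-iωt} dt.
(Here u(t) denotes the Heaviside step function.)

F(ω) = \frac{40 \omega^{2}}{\left(\omega^{2} + 4\right)^{2}}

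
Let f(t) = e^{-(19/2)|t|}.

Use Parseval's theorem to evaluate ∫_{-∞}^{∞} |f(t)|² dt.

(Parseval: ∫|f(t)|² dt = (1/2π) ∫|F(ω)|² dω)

∫|f(t)|² dt = \frac{2}{19}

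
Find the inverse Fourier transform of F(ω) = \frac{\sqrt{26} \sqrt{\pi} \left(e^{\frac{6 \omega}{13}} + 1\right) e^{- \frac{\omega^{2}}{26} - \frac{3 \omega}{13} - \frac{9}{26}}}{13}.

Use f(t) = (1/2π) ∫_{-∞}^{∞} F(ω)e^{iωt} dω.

f(t) = 2 e^{- \frac{13 t^{2}}{2}} \cos{\left(3 t \right)}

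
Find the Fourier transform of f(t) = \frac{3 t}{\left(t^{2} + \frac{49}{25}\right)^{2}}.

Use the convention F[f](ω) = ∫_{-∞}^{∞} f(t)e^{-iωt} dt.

F(ω) = - \frac{15 i \pi \omega e^{- \frac{7 \left|{\omega}\right|}{5}}}{14}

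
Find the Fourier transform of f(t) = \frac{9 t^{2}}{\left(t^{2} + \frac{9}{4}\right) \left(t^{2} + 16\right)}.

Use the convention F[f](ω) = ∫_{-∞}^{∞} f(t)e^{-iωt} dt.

F(ω) = \frac{144 \pi e^{- 4 \left|{\omega}\right|}}{55} - \frac{54 \pi e^{- \frac{3 \left|{\omega}\right|}{2}}}{55}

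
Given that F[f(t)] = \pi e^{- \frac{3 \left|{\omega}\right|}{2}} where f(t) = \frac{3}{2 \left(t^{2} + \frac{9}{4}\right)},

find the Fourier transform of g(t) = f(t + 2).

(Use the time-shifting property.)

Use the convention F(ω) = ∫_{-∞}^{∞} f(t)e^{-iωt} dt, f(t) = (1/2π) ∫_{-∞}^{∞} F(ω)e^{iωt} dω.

F[g](ω) = \pi e^{2 i \omega - \frac{3 \left|{\omega}\right|}{2}}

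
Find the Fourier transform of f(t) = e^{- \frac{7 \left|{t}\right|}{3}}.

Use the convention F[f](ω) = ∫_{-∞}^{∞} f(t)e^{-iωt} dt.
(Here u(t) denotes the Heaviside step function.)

F(ω) = \frac{42}{9 \omega^{2} + 49}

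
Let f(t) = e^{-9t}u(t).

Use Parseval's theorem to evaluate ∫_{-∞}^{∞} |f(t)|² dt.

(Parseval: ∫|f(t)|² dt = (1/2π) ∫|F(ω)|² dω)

∫|f(t)|² dt = \frac{1}{18}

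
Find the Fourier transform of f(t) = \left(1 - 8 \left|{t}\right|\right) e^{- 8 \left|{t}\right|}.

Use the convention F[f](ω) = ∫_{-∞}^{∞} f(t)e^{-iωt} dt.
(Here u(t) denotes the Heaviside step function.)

F(ω) = \frac{32 \omega^{2}}{\left(\omega^{2} + 64\right)^{2}}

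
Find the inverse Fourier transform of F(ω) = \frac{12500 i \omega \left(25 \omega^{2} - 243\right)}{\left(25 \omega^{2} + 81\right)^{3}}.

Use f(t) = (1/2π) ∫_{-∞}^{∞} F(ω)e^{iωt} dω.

f(t) = 5 t e^{- \frac{9 \left|{t}\right|}{5}} \left|{t}\right|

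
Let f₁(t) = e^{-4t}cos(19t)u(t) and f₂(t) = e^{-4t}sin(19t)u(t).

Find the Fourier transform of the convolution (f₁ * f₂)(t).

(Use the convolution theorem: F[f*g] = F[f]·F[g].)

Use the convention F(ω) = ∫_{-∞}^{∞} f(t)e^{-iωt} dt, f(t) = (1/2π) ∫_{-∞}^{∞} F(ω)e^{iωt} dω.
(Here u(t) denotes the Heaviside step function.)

F[f₁*f₂](ω) = \frac{19 \left(i \omega + 4\right)}{\left(\left(i \omega + 4\right)^{2} + 361\right)^{2}}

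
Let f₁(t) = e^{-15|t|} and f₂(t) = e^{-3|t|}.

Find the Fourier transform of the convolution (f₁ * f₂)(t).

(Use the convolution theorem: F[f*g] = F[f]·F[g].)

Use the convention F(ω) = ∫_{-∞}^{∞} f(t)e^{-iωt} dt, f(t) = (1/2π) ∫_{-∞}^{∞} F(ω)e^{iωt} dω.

F[f₁*f₂](ω) = \frac{180}{\left(\omega^{2} + 9\right) \left(\omega^{2} + 225\right)}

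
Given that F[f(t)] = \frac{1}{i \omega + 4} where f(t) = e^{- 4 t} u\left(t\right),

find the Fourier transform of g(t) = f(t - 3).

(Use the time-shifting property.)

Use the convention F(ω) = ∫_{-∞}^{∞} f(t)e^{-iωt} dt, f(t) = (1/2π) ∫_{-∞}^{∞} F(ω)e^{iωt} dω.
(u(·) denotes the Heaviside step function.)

F[g](ω) = \frac{e^{- 3 i \omega}}{i \omega + 4}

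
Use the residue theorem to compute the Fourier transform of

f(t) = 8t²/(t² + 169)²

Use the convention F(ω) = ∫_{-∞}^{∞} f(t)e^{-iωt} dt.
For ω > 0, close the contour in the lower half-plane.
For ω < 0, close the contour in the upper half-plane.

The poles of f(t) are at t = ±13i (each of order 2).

Let g(z) = f(z)e^{-iωz}; for large |z| the factor e^{-iωz} decays in the lower half-plane when ω > 0 and in the upper half-plane when ω < 0.

Case ω > 0 (lower half-plane, clockwise contour ⇒ F(ω) = -2πi·ΣRes):
  Res_{z = - 13 i} g(z) = i \left(\frac{2}{13} - 2 \omega\right) e^{- 13 \omega} (pole of order 2)
  F(ω) = -2πi·ΣRes = \frac{4 \pi \left(1 - 13 \omega\right) e^{- 13 \omega}}{13}

Case ω < 0 (upper half-plane, counterclockwise contour ⇒ F(ω) = +2πi·ΣRes):
  Res_{z = 13 i} g(z) = i \left(- 2 \omega - \frac{2}{13}\right) e^{13 \omega} (pole of order 2)
  F(ω) = 2πi·ΣRes = \frac{4 \pi \left(13 \omega + 1\right) e^{13 \omega}}{13}

Both cases combine into a single formula in |ω|:

F(ω) = \frac{4 \pi \left(1 - 13 \left|{\omega}\right|\right) e^{- 13 \left|{\omega}\right|}}{13}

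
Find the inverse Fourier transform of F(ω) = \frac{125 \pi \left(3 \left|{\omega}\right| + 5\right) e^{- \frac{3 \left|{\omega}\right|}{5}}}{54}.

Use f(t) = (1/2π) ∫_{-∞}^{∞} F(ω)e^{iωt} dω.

f(t) = \frac{5}{\left(t^{2} + \frac{9}{25}\right)^{2}}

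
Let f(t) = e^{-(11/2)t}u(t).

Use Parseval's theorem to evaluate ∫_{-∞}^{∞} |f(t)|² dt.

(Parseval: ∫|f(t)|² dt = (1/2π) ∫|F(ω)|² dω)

∫|f(t)|² dt = \frac{1}{11}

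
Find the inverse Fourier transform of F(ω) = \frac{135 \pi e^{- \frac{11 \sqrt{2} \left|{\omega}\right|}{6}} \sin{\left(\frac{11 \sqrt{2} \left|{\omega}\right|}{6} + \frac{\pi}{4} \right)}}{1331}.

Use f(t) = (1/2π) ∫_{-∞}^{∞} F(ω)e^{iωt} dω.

f(t) = \frac{5}{t^{4} + \frac{14641}{81}}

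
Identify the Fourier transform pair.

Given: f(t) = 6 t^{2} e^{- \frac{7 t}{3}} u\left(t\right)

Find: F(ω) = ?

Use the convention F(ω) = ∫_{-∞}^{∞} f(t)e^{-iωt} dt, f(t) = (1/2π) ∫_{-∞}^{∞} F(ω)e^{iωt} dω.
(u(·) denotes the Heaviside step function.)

F(ω) = \frac{324}{\left(3 i \omega + 7\right)^{3}}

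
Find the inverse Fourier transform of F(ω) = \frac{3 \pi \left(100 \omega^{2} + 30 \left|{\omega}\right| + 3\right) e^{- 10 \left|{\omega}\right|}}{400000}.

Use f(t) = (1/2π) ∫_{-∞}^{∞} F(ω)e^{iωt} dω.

f(t) = \frac{6}{\left(t^{2} + 100\right)^{3}}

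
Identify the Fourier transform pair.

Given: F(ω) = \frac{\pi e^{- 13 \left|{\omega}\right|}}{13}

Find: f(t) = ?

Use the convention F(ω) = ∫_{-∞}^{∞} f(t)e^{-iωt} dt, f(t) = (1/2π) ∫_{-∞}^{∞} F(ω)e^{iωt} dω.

f(t) = \frac{1}{t^{2} + 169}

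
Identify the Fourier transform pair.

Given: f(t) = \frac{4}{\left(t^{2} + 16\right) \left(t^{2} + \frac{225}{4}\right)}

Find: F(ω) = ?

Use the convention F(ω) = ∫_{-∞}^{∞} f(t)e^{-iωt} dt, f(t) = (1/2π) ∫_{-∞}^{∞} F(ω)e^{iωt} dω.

F(ω) = \frac{4 \pi e^{- 4 \left|{\omega}\right|}}{161} - \frac{32 \pi e^{- \frac{15 \left|{\omega}\right|}{2}}}{2415}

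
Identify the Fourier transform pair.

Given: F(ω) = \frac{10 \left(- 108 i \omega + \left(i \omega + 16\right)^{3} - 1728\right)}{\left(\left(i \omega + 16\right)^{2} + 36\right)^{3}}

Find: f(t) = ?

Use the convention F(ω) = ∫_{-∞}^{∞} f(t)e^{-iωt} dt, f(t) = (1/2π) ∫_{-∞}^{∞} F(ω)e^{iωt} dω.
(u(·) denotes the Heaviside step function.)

f(t) = 5 t^{2} e^{- 16 t} \cos{\left(6 t \right)} u\left(t\right)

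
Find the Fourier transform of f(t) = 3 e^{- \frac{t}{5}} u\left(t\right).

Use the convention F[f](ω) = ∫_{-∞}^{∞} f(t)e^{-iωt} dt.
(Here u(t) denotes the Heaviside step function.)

F(ω) = \frac{15}{5 i \omega + 1}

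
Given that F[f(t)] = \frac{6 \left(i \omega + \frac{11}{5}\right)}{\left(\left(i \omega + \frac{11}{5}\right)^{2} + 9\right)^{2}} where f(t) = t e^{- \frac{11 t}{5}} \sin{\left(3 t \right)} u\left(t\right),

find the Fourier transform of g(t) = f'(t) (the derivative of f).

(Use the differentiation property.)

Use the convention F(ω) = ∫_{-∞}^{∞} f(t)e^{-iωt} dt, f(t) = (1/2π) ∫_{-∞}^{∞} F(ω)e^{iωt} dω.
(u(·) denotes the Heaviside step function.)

F[g](ω) = \frac{750 i \omega \left(5 i \omega + 11\right)}{\left(\left(5 i \omega + 11\right)^{2} + 225\right)^{2}}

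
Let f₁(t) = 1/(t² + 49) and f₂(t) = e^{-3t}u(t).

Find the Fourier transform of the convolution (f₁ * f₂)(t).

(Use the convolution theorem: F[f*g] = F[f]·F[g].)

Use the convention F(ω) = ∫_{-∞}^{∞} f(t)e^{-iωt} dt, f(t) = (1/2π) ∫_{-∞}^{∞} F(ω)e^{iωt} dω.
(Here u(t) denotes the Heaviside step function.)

F[f₁*f₂](ω) = \frac{\pi e^{- 7 \left|{\omega}\right|}}{7 \left(i \omega + 3\right)}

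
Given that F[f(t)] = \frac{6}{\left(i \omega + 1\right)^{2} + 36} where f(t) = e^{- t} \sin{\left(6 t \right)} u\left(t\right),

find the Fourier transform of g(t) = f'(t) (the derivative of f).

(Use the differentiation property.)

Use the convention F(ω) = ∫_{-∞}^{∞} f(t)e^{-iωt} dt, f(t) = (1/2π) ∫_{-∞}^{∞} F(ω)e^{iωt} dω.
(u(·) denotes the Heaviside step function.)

F[g](ω) = \frac{6 i \omega}{\left(i \omega + 1\right)^{2} + 36}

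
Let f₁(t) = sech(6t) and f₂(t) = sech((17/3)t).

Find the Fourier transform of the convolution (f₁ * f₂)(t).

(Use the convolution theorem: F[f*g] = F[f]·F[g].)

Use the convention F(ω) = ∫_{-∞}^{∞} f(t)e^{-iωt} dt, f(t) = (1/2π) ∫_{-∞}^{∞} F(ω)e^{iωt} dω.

F[f₁*f₂](ω) = \frac{\pi^{2}}{34 \cosh{\left(\frac{\pi \omega}{12} \right)} \cosh{\left(\frac{3 \pi \omega}{34} \right)}}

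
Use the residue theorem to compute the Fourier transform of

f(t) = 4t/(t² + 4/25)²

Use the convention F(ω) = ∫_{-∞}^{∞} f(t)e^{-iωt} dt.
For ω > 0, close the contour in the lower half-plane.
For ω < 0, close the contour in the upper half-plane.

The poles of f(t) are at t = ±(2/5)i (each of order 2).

Let g(z) = f(z)e^{-iωz}; for large |z| the factor e^{-iωz} decays in the lower half-plane when ω > 0 and in the upper half-plane when ω < 0.

Case ω > 0 (lower half-plane, clockwise contour ⇒ F(ω) = -2πi·ΣRes):
  Res_{z = - \frac{2 i}{5}} g(z) = \frac{5 \omega e^{- \frac{2 \omega}{5}}}{2} (pole of order 2)
  F(ω) = -2πi·ΣRes = - 5 i \pi \omega e^{- \frac{2 \omega}{5}}

Case ω < 0 (upper half-plane, counterclockwise contour ⇒ F(ω) = +2πi·ΣRes):
  Res_{z = \frac{2 i}{5}} g(z) = - \frac{5 \omega e^{\frac{2 \omega}{5}}}{2} (pole of order 2)
  F(ω) = 2πi·ΣRes = - 5 i \pi \omega e^{\frac{2 \omega}{5}}

Both cases combine into a single formula in |ω|:

F(ω) = - 5 i \pi \omega e^{- \frac{2 \left|{\omega}\right|}{5}}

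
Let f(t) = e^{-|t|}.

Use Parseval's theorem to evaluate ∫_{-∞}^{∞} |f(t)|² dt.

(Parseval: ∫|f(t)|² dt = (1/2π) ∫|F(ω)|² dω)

∫|f(t)|² dt = 1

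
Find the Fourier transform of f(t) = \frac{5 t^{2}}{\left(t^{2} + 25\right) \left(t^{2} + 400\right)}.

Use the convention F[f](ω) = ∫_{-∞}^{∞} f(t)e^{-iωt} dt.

F(ω) = \frac{\pi \left(4 - e^{15 \left|{\omega}\right|}\right) e^{- 20 \left|{\omega}\right|}}{15}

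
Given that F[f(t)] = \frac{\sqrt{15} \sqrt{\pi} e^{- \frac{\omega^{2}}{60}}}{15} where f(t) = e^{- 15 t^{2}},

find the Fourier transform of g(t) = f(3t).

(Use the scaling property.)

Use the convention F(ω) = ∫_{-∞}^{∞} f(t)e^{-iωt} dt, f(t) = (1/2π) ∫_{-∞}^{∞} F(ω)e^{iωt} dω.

F[g](ω) = \frac{\sqrt{15} \sqrt{\pi} e^{- \frac{\omega^{2}}{540}}}{45}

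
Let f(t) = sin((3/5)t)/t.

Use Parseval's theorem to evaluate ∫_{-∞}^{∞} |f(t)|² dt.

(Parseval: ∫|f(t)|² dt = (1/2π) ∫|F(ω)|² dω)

∫|f(t)|² dt = \frac{3 \pi}{5}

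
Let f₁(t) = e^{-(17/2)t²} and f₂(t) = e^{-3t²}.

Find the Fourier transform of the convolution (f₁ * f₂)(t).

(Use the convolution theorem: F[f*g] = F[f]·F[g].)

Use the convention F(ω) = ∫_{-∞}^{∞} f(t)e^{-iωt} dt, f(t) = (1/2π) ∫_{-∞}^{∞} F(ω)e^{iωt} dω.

F[f₁*f₂](ω) = \frac{\sqrt{102} \pi e^{- \frac{23 \omega^{2}}{204}}}{51}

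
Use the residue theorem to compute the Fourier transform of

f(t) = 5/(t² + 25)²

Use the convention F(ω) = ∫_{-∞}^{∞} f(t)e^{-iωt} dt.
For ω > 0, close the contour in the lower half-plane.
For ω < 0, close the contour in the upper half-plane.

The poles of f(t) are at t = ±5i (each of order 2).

Let g(z) = f(z)e^{-iωz}; for large |z| the factor e^{-iωz} decays in the lower half-plane when ω > 0 and in the upper half-plane when ω < 0.

Case ω > 0 (lower half-plane, clockwise contour ⇒ F(ω) = -2πi·ΣRes):
  Res_{z = - 5 i} g(z) = \frac{i \left(5 \omega + 1\right) e^{- 5 \omega}}{100} (pole of order 2)
  F(ω) = -2πi·ΣRes = \frac{\pi \left(5 \omega + 1\right) e^{- 5 \omega}}{50}

Case ω < 0 (upper half-plane, counterclockwise contour ⇒ F(ω) = +2πi·ΣRes):
  Res_{z = 5 i} g(z) = \frac{i \left(5 \omega - 1\right) e^{5 \omega}}{100} (pole of order 2)
  F(ω) = 2πi·ΣRes = \frac{\pi \left(1 - 5 \omega\right) e^{5 \omega}}{50}

Both cases combine into a single formula in |ω|:

F(ω) = \frac{\pi \left(5 \left|{\omega}\right| + 1\right) e^{- 5 \left|{\omega}\right|}}{50}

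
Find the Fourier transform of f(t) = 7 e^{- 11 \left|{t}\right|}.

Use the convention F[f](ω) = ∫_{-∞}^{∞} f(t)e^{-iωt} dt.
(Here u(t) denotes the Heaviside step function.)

F(ω) = \frac{154}{\omega^{2} + 121}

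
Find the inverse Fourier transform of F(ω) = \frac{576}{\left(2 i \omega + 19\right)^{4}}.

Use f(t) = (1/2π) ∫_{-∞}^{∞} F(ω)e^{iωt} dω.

f(t) = 6 t^{3} e^{- \frac{19 t}{2}} u\left(t\right)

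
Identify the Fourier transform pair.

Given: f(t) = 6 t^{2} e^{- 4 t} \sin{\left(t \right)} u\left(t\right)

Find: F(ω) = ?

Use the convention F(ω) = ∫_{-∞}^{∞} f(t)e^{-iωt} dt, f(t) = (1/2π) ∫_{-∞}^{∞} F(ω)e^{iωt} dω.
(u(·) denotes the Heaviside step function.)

F(ω) = \frac{12 \left(3 \left(i \omega + 4\right)^{2} - 1\right)}{\left(\left(i \omega + 4\right)^{2} + 1\right)^{3}}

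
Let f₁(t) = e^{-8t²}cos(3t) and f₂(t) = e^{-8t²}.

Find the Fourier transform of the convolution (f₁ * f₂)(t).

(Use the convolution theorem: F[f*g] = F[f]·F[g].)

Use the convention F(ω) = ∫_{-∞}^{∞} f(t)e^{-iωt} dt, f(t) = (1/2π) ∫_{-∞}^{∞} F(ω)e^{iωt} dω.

F[f₁*f₂](ω) = \frac{\pi \left(e^{\frac{3 \omega}{8}} + 1\right) e^{- \frac{\omega^{2}}{16} - \frac{3 \omega}{16} - \frac{9}{32}}}{16}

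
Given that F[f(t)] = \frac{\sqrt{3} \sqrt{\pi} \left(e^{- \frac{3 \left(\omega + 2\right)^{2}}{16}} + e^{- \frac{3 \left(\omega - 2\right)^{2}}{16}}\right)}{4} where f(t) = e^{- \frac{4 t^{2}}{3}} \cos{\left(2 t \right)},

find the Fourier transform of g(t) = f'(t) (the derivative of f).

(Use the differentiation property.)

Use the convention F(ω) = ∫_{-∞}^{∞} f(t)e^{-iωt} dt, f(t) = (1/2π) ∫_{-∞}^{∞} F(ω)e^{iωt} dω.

F[g](ω) = \frac{\sqrt{3} i \sqrt{\pi} \omega \left(e^{\frac{3 \omega}{2}} + 1\right) e^{- \frac{3 \omega^{2}}{16} - \frac{3 \omega}{4} - \frac{3}{4}}}{4}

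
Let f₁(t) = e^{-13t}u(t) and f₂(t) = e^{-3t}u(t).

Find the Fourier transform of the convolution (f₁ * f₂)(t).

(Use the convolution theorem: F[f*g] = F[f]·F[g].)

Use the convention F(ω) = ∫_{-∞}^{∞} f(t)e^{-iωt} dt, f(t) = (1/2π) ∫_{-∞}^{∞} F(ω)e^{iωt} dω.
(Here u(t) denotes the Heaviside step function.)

F[f₁*f₂](ω) = \frac{1}{\left(i \omega + 3\right) \left(i \omega + 13\right)}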